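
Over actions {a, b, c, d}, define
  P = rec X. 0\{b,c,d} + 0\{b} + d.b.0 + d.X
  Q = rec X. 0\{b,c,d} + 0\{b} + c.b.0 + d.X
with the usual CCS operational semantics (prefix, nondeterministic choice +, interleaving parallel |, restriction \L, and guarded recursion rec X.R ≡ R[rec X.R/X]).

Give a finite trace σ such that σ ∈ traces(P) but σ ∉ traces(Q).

Reachable graph of P (3 states):
  m0 = rec X. 0\{b,c,d} + 0\{b} + d.b.0 + d.X :: --d--▸ m0, --d--▸ m1
  m1 = b.0 :: --b--▸ m2
  m2 = 0 :: ·
Reachable graph of Q (3 states):
  n0 = rec X. 0\{b,c,d} + 0\{b} + c.b.0 + d.X :: --c--▸ n1, --d--▸ n0
  n1 = b.0 :: --b--▸ n2
  n2 = 0 :: ·
Trace ⟨db⟩ through P, begin at {m0}:
  [1] d ⇒ {m0, m1}
  [2] b ⇒ {m2}
  ✓ P
Trace ⟨db⟩ through Q, begin at {n0}:
  [1] d ⇒ {n0}
  [2] b ⇒ ∅ (Q stuck)

db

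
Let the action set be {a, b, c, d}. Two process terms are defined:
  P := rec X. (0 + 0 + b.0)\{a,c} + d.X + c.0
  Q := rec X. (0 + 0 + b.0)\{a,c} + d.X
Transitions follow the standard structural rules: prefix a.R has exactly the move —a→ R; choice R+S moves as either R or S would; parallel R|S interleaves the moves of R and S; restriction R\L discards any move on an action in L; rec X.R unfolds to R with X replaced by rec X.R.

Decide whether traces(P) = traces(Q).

LTS(P): 3 reachable states
  s0 = rec X. (0 + 0 + b.0)\{a,c} + d.X + c.0 → -b-> s1, -c-> s2, -d-> s0
  s1 = 0\{a,c} → (no moves)
  s2 = 0 → (no moves)
LTS(Q): 2 reachable states
  t0 = rec X. (0 + 0 + b.0)\{a,c} + d.X → -b-> t1, -d-> t0
  t1 = 0\{a,c} → (no moves)
Executing c from P (initial set {s0}):
  step 1 (c): {s2}
  ✓ P
Executing c from Q (initial set {t0}):
  step 1 (c): ∅ (Q stuck)

trace-distinct — witness ⟨c⟩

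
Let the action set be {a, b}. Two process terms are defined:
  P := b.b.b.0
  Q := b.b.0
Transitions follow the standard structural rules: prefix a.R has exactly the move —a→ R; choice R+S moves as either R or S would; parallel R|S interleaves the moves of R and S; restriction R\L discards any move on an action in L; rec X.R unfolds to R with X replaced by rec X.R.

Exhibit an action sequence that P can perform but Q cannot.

bbb

LTS(P): 4 reachable states
  p0 = b.b.b.0 :: ··b··> p1
  p1 = b.b.0 :: ··b··> p2
  p2 = b.0 :: ··b··> p3
  p3 = 0 :: deadlocked
LTS(Q): 3 reachable states
  q0 = b.b.0 :: ··b··> q1
  q1 = b.0 :: ··b··> q2
  q2 = 0 :: deadlocked
Trace ⟨bbb⟩ through P, begin at {p0}:
  [1] b ⇒ {p1}
  [2] b ⇒ {p2}
  [3] b ⇒ {p3}
  P completes σ.
Trace ⟨bbb⟩ through Q, begin at {q0}:
  [1] b ⇒ {q1}
  [2] b ⇒ {q2}
  [3] b ⇒ ∅ (Q stuck)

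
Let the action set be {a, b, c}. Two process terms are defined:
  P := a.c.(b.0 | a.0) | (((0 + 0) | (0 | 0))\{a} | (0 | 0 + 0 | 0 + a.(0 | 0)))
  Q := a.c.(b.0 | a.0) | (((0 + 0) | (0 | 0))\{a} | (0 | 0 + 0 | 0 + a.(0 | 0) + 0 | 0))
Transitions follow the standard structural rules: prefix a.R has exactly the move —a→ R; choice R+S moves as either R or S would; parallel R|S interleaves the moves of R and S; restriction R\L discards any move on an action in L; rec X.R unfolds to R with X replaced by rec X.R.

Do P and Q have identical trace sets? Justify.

trace-equivalent

LTS(P): 12 reachable states
  s0 = a.c.(b.0 | a.0) | (((0 + 0) | (0 | 0))\{a} | (0 | 0 + 0 | 0 + a.(0 | 0))) ⊢ ··a··> s1, ··a··> s2
  s1 = a.c.(b.0 | a.0) | (((0 + 0) | (0 | 0))\{a} | (0 | 0)) ⊢ ··a··> s3
  s2 = c.(b.0 | a.0) | (((0 + 0) | (0 | 0))\{a} | (0 | 0 + 0 | 0 + a.(0 | 0))) ⊢ ··a··> s3, ··c··> s4
  s3 = c.(b.0 | a.0) | (((0 + 0) | (0 | 0))\{a} | (0 | 0)) ⊢ ··c··> s5
  s4 = b.0 | a.0 | (((0 + 0) | (0 | 0))\{a} | (0 | 0 + 0 | 0 + a.(0 | 0))) ⊢ ··a··> s5, ··a··> s6, ··b··> s7
  s5 = b.0 | a.0 | (((0 + 0) | (0 | 0))\{a} | (0 | 0)) ⊢ ··a··> s8, ··b··> s9
  s6 = b.0 | 0 | (((0 + 0) | (0 | 0))\{a} | (0 | 0 + 0 | 0 + a.(0 | 0))) ⊢ ··a··> s8, ··b··> s10
  s7 = 0 | a.0 | (((0 + 0) | (0 | 0))\{a} | (0 | 0 + 0 | 0 + a.(0 | 0))) ⊢ ··a··> s10, ··a··> s9
  s8 = b.0 | 0 | (((0 + 0) | (0 | 0))\{a} | (0 | 0)) ⊢ ··b··> s11
  s9 = 0 | a.0 | (((0 + 0) | (0 | 0))\{a} | (0 | 0)) ⊢ ··a··> s11
  s10 = 0 | 0 | (((0 + 0) | (0 | 0))\{a} | (0 | 0 + 0 | 0 + a.(0 | 0))) ⊢ ··a··> s11
  s11 = 0 | 0 | (((0 + 0) | (0 | 0))\{a} | (0 | 0)) ⊢ deadlocked
LTS(Q): 12 reachable states
  t0 = a.c.(b.0 | a.0) | (((0 + 0) | (0 | 0))\{a} | (0 | 0 + 0 | 0 + a.(0 | 0) + 0 | 0)) ⊢ ··a··> t1, ··a··> t2
  t1 = a.c.(b.0 | a.0) | (((0 + 0) | (0 | 0))\{a} | (0 | 0)) ⊢ ··a··> t3
  t2 = c.(b.0 | a.0) | (((0 + 0) | (0 | 0))\{a} | (0 | 0 + 0 | 0 + a.(0 | 0) + 0 | 0)) ⊢ ··a··> t3, ··c··> t4
  t3 = c.(b.0 | a.0) | (((0 + 0) | (0 | 0))\{a} | (0 | 0)) ⊢ ··c··> t5
  t4 = b.0 | a.0 | (((0 + 0) | (0 | 0))\{a} | (0 | 0 + 0 | 0 + a.(0 | 0) + 0 | 0)) ⊢ ··a··> t5, ··a··> t6, ··b··> t7
  t5 = b.0 | a.0 | (((0 + 0) | (0 | 0))\{a} | (0 | 0)) ⊢ ··a··> t8, ··b··> t9
  t6 = b.0 | 0 | (((0 + 0) | (0 | 0))\{a} | (0 | 0 + 0 | 0 + a.(0 | 0) + 0 | 0)) ⊢ ··a··> t8, ··b··> t10
  t7 = 0 | a.0 | (((0 + 0) | (0 | 0))\{a} | (0 | 0 + 0 | 0 + a.(0 | 0) + 0 | 0)) ⊢ ··a··> t10, ··a··> t9
  t8 = b.0 | 0 | (((0 + 0) | (0 | 0))\{a} | (0 | 0)) ⊢ ··b··> t11
  t9 = 0 | a.0 | (((0 + 0) | (0 | 0))\{a} | (0 | 0)) ⊢ ··a··> t11
  t10 = 0 | 0 | (((0 + 0) | (0 | 0))\{a} | (0 | 0 + 0 | 0 + a.(0 | 0) + 0 | 0)) ⊢ ··a··> t11
  t11 = 0 | 0 | (((0 + 0) | (0 | 0))\{a} | (0 | 0)) ⊢ deadlocked
Coarsest stable partition (strong bisimilarity classes):
  B0 = {s0, t0}
  B1 = {s1, t1}
  B2 = {s3, t3}
  B3 = {s5, s6, t5, t6}
  B4 = {s10, s9, t10, t9}
  B5 = {s11, t11}
  B6 = {s8, t8}
  B7 = {s2, t2}
  B8 = {s4, t4}
  B9 = {s7, t7}
s0 ∈ B0, t0 ∈ B0 → same block
Bisimilar ⇒ trace-equivalent.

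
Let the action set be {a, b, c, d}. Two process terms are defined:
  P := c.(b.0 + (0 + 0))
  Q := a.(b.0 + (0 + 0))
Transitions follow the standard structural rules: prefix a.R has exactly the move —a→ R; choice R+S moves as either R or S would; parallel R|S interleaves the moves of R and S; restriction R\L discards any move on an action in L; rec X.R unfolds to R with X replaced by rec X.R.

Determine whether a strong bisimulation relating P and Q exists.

P's transition system — 3 states:
  m0 = c.(b.0 + (0 + 0)) ⊢ -c-> m1
  m1 = b.0 + (0 + 0) ⊢ -b-> m2
  m2 = 0 ⊢ ·
Q's transition system — 3 states:
  n0 = a.(b.0 + (0 + 0)) ⊢ -a-> n1
  n1 = b.0 + (0 + 0) ⊢ -b-> n2
  n2 = 0 ⊢ ·
Coarsest stable partition (strong bisimilarity classes):
  B0 = {m0}
  B1 = {m1, n1}
  B2 = {m2, n2}
  B3 = {n0}
m0 ∈ B0, n0 ∈ B3 → different blocks

P ≁ Q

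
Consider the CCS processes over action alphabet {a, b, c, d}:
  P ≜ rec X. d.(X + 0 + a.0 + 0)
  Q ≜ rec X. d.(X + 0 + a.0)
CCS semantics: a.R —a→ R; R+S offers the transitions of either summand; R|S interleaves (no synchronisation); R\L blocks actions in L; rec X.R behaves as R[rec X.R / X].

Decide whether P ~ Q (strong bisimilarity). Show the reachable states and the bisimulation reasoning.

bisimilar

P's transition system — 3 states:
  s0 = rec X. d.(X + 0 + a.0 + 0) :: ··d··> s1
  s1 = (rec X. d.(X + 0 + a.0 + 0)) + 0 + a.0 + 0 :: ··a··> s2, ··d··> s1
  s2 = 0 :: deadlocked
Q's transition system — 3 states:
  t0 = rec X. d.(X + 0 + a.0) :: ··d··> t1
  t1 = (rec X. d.(X + 0 + a.0)) + 0 + a.0 :: ··a··> t2, ··d··> t1
  t2 = 0 :: deadlocked
Bisimilarity quotient blocks:
  B0 = {s0, t0}
  B1 = {s1, t1}
  B2 = {s2, t2}
s0 ∈ B0, t0 ∈ B0 → same block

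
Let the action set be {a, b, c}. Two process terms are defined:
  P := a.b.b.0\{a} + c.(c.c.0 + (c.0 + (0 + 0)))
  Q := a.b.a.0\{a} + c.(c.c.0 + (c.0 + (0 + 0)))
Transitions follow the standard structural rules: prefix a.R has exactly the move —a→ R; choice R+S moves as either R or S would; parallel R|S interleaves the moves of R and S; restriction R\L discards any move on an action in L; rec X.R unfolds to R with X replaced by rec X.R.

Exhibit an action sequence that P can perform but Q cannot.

abb

P's transition system — 7 states:
  p0 = a.b.b.0\{a} + c.(c.c.0 + (c.0 + (0 + 0))) :: =a=> p1, =c=> p2
  p1 = b.b.0\{a} :: =b=> p3
  p2 = c.c.0 + (c.0 + (0 + 0)) :: =c=> p4, =c=> p5
  p3 = b.0\{a} :: =b=> p6
  p4 = 0 :: ∅
  p5 = c.0 :: =c=> p4
  p6 = 0\{a} :: ∅
Q's transition system — 7 states:
  q0 = a.b.a.0\{a} + c.(c.c.0 + (c.0 + (0 + 0))) :: =a=> q1, =c=> q2
  q1 = b.a.0\{a} :: =b=> q3
  q2 = c.c.0 + (c.0 + (0 + 0)) :: =c=> q4, =c=> q5
  q3 = a.0\{a} :: =a=> q6
  q4 = 0 :: ∅
  q5 = c.0 :: =c=> q4
  q6 = 0\{a} :: ∅
Executing abb from P (initial set {p0}):
  after a @ step 1: {p1}
  after b @ step 2: {p3}
  after b @ step 3: {p6}
  ✓ P
Executing abb from Q (initial set {q0}):
  after a @ step 1: {q1}
  after b @ step 2: {q3}
  after b @ step 3: no successor for Q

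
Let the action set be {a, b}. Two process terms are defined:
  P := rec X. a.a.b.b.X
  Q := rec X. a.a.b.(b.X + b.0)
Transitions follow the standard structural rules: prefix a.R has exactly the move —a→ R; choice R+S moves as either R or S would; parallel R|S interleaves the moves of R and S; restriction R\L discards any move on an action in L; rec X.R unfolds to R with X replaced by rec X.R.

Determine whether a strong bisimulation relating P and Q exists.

P's transition system — 4 states:
  u0 = rec X. a.a.b.b.X has moves —a→ u1
  u1 = a.b.b.(rec X. a.a.b.b.X) has moves —a→ u2
  u2 = b.b.(rec X. a.a.b.b.X) has moves —b→ u3
  u3 = b.(rec X. a.a.b.b.X) has moves —b→ u0
Q's transition system — 5 states:
  v0 = rec X. a.a.b.(b.X + b.0) has moves —a→ v1
  v1 = a.b.(b.(rec X. a.a.b.(b.X + b.0)) + b.0) has moves —a→ v2
  v2 = b.(b.(rec X. a.a.b.(b.X + b.0)) + b.0) has moves —b→ v3
  v3 = b.(rec X. a.a.b.(b.X + b.0)) + b.0 has moves —b→ v0, —b→ v4
  v4 = 0 has moves ∅
Coarsest stable partition (strong bisimilarity classes):
  B0 = {u0}
  B1 = {u1}
  B2 = {u2}
  B3 = {u3}
  B4 = {v0}
  B5 = {v1}
  B6 = {v2}
  B7 = {v3}
  B8 = {v4}
u0 ∈ B0, v0 ∈ B4 → different blocks

NO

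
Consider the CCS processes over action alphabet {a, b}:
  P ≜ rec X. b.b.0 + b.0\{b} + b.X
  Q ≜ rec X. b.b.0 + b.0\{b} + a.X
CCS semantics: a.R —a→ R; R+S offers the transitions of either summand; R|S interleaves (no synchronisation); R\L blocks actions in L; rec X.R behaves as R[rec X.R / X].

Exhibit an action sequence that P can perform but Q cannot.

Reachable graph of P (4 states):
  m0 = rec X. b.b.0 + b.0\{b} + b.X → ··b··> m0, ··b··> m1, ··b··> m2
  m1 = 0\{b} → (no moves)
  m2 = b.0 → ··b··> m3
  m3 = 0 → (no moves)
Reachable graph of Q (4 states):
  n0 = rec X. b.b.0 + b.0\{b} + a.X → ··a··> n0, ··b··> n1, ··b··> n2
  n1 = 0\{b} → (no moves)
  n2 = b.0 → ··b··> n3
  n3 = 0 → (no moves)
Trace ⟨bbb⟩ through P, begin at {m0}:
  step 1 (b): {m0, m1, m2}
  step 2 (b): {m0, m1, m2, m3}
  step 3 (b): {m0, m1, m2, m3}
  P completes σ.
Trace ⟨bbb⟩ through Q, begin at {n0}:
  step 1 (b): {n1, n2}
  step 2 (b): {n3}
  step 3 (b): ∅ (Q stuck)

bbb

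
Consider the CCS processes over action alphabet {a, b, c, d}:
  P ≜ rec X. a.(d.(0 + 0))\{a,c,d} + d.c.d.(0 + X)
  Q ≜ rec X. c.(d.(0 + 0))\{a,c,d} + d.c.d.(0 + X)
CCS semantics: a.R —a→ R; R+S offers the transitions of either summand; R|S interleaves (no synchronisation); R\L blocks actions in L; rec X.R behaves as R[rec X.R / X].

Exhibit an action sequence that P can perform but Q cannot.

a

LTS(P): 5 reachable states
  m0 = rec X. a.(d.(0 + 0))\{a,c,d} + d.c.d.(0 + X) ⊢ ··a··> m1, ··d··> m2
  m1 = (d.(0 + 0))\{a,c,d} ⊢ ∅
  m2 = c.d.(0 + (rec X. a.(d.(0 + 0))\{a,c,d} + d.c.d.(0 + X))) ⊢ ··c··> m3
  m3 = d.(0 + (rec X. a.(d.(0 + 0))\{a,c,d} + d.c.d.(0 + X))) ⊢ ··d··> m4
  m4 = 0 + (rec X. a.(d.(0 + 0))\{a,c,d} + d.c.d.(0 + X)) ⊢ ··a··> m1, ··d··> m2
LTS(Q): 5 reachable states
  n0 = rec X. c.(d.(0 + 0))\{a,c,d} + d.c.d.(0 + X) ⊢ ··c··> n1, ··d··> n2
  n1 = (d.(0 + 0))\{a,c,d} ⊢ ∅
  n2 = c.d.(0 + (rec X. c.(d.(0 + 0))\{a,c,d} + d.c.d.(0 + X))) ⊢ ··c··> n3
  n3 = d.(0 + (rec X. c.(d.(0 + 0))\{a,c,d} + d.c.d.(0 + X))) ⊢ ··d··> n4
  n4 = 0 + (rec X. c.(d.(0 + 0))\{a,c,d} + d.c.d.(0 + X)) ⊢ ··c··> n1, ··d··> n2
Executing a from P (initial set {m0}):
  step 1 (a): {m1}
  — P admits the full trace.
Executing a from Q (initial set {n0}):
  step 1 (a): no successor for Q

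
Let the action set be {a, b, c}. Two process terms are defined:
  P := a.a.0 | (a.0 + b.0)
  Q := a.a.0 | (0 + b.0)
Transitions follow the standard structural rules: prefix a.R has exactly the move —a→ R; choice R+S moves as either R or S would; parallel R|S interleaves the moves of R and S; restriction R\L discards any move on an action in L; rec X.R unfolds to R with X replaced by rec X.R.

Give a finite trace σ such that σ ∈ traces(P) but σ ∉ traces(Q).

P's transition system — 6 states:
  m0 = a.a.0 | (a.0 + b.0) has moves ··a··> m1, ··a··> m2, ··b··> m2
  m1 = a.0 | (a.0 + b.0) has moves ··a··> m3, ··a··> m4, ··b··> m4
  m2 = a.a.0 | 0 has moves ··a··> m4
  m3 = 0 | (a.0 + b.0) has moves ··a··> m5, ··b··> m5
  m4 = a.0 | 0 has moves ··a··> m5
  m5 = 0 | 0 has moves ·
Q's transition system — 6 states:
  n0 = a.a.0 | (0 + b.0) has moves ··a··> n1, ··b··> n2
  n1 = a.0 | (0 + b.0) has moves ··a··> n3, ··b··> n4
  n2 = a.a.0 | 0 has moves ··a··> n4
  n3 = 0 | (0 + b.0) has moves ··b··> n5
  n4 = a.0 | 0 has moves ··a··> n5
  n5 = 0 | 0 has moves ·
Executing aaa from P (initial set {m0}):
  after a @ step 1: {m1, m2}
  after a @ step 2: {m3, m4}
  after a @ step 3: {m5}
  P completes σ.
Executing aaa from Q (initial set {n0}):
  after a @ step 1: {n1}
  after a @ step 2: {n3}
  after a @ step 3: ∅  — Q cannot continue

aaa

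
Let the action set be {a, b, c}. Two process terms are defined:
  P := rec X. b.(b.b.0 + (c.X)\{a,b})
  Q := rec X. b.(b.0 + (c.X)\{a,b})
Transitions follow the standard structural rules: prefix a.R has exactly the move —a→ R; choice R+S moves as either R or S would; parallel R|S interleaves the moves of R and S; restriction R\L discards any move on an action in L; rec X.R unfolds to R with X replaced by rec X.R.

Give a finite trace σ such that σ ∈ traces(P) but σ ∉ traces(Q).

LTS(P): 5 reachable states
  s0 = rec X. b.(b.b.0 + (c.X)\{a,b}) has moves —b→ s1
  s1 = b.b.0 + (c.(rec X. b.(b.b.0 + (c.X)\{a,b})))\{a,b} has moves —b→ s2, —c→ s3
  s2 = b.0 has moves —b→ s4
  s3 = (rec X. b.(b.b.0 + (c.X)\{a,b}))\{a,b} has moves (no moves)
  s4 = 0 has moves (no moves)
LTS(Q): 4 reachable states
  t0 = rec X. b.(b.0 + (c.X)\{a,b}) has moves —b→ t1
  t1 = b.0 + (c.(rec X. b.(b.0 + (c.X)\{a,b})))\{a,b} has moves —b→ t2, —c→ t3
  t2 = 0 has moves (no moves)
  t3 = (rec X. b.(b.0 + (c.X)\{a,b}))\{a,b} has moves (no moves)
Run σ = ⟨bbb⟩ on P: start {s0}
  after b @ step 1: {s1}
  after b @ step 2: {s2}
  after b @ step 3: {s4}
  — P admits the full trace.
Run σ = ⟨bbb⟩ on Q: start {t0}
  after b @ step 1: {t1}
  after b @ step 2: {t2}
  after b @ step 3: ∅ (Q stuck)

bbb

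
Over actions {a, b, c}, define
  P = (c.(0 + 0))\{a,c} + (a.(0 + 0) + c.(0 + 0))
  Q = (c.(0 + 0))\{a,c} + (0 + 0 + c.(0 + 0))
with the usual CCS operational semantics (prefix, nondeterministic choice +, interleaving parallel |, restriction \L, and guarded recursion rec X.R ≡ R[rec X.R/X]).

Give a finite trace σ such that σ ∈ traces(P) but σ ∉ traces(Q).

LTS(P): 2 reachable states
  s0 = (c.(0 + 0))\{a,c} + (a.(0 + 0) + c.(0 + 0)) :: ··a··> s1, ··c··> s1
  s1 = 0 + 0 :: ∅
LTS(Q): 2 reachable states
  t0 = (c.(0 + 0))\{a,c} + (0 + 0 + c.(0 + 0)) :: ··c··> t1
  t1 = 0 + 0 :: ∅
Run σ = ⟨a⟩ on P: start {s0}
  [1] a ⇒ {s1}
  P completes σ.
Run σ = ⟨a⟩ on Q: start {t0}
  [1] a ⇒ ∅  — Q cannot continue

a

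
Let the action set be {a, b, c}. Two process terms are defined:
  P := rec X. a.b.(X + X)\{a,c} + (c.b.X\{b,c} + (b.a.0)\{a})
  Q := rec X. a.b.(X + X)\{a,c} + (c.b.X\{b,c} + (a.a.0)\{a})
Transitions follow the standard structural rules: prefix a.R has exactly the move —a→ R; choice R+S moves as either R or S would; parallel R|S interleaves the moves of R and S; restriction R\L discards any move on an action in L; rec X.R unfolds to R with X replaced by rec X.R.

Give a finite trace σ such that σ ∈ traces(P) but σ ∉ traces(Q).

LTS(P): 8 reachable states
  m0 = rec X. a.b.(X + X)\{a,c} + (c.b.X\{b,c} + (b.a.0)\{a}) has moves ··a··> m1, ··b··> m2, ··c··> m3
  m1 = b.((rec X. a.b.(X + X)\{a,c} + (c.b.X\{b,c} + (b.a.0)\{a})) + (rec X. a.b.(X + X)\{a,c} + (c.b.X\{b,c} + (b.a.0)\{a})))\{a,c} has moves ··b··> m4
  m2 = (a.0)\{a} has moves stopped
  m3 = b.(rec X. a.b.(X + X)\{a,c} + (c.b.X\{b,c} + (b.a.0)\{a}))\{b,c} has moves ··b··> m5
  m4 = ((rec X. a.b.(X + X)\{a,c} + (c.b.X\{b,c} + (b.a.0)\{a})) + (rec X. a.b.(X + X)\{a,c} + (c.b.X\{b,c} + (b.a.0)\{a})))\{a,c} has moves ··b··> m6
  m5 = (rec X. a.b.(X + X)\{a,c} + (c.b.X\{b,c} + (b.a.0)\{a}))\{b,c} has moves ··a··> m7
  m6 = (a.0)\{a}\{a,c} has moves stopped
  m7 = (b.((rec X. a.b.(X + X)\{a,c} + (c.b.X\{b,c} + (b.a.0)\{a})) + (rec X. a.b.(X + X)\{a,c} + (c.b.X\{b,c} + (b.a.0)\{a})))\{a,c})\{b,c} has moves stopped
LTS(Q): 6 reachable states
  n0 = rec X. a.b.(X + X)\{a,c} + (c.b.X\{b,c} + (a.a.0)\{a}) has moves ··a··> n1, ··c··> n2
  n1 = b.((rec X. a.b.(X + X)\{a,c} + (c.b.X\{b,c} + (a.a.0)\{a})) + (rec X. a.b.(X + X)\{a,c} + (c.b.X\{b,c} + (a.a.0)\{a})))\{a,c} has moves ··b··> n3
  n2 = b.(rec X. a.b.(X + X)\{a,c} + (c.b.X\{b,c} + (a.a.0)\{a}))\{b,c} has moves ··b··> n4
  n3 = ((rec X. a.b.(X + X)\{a,c} + (c.b.X\{b,c} + (a.a.0)\{a})) + (rec X. a.b.(X + X)\{a,c} + (c.b.X\{b,c} + (a.a.0)\{a})))\{a,c} has moves stopped
  n4 = (rec X. a.b.(X + X)\{a,c} + (c.b.X\{b,c} + (a.a.0)\{a}))\{b,c} has moves ··a··> n5
  n5 = (b.((rec X. a.b.(X + X)\{a,c} + (c.b.X\{b,c} + (a.a.0)\{a})) + (rec X. a.b.(X + X)\{a,c} + (c.b.X\{b,c} + (a.a.0)\{a})))\{a,c})\{b,c} has moves stopped
Trace ⟨b⟩ through P, begin at {m0}:
  step 1 (b): {m2}
  — P admits the full trace.
Trace ⟨b⟩ through Q, begin at {n0}:
  step 1 (b): no successor for Q

b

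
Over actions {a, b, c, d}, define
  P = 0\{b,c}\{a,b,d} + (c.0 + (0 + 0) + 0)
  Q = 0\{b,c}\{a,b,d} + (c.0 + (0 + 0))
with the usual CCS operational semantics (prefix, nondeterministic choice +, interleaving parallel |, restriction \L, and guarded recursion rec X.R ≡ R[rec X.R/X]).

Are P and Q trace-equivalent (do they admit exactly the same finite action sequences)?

LTS(P): 2 reachable states
  m0 = 0\{b,c}\{a,b,d} + (c.0 + (0 + 0) + 0) ⊢ -c-> m1
  m1 = 0 ⊢ ∅
LTS(Q): 2 reachable states
  n0 = 0\{b,c}\{a,b,d} + (c.0 + (0 + 0)) ⊢ -c-> n1
  n1 = 0 ⊢ ∅
Partition-refinement fixed point:
  B0 = {m0, n0}
  B1 = {m1, n1}
m0 ∈ B0, n0 ∈ B0 → same block
Bisimilar ⇒ trace-equivalent.

YES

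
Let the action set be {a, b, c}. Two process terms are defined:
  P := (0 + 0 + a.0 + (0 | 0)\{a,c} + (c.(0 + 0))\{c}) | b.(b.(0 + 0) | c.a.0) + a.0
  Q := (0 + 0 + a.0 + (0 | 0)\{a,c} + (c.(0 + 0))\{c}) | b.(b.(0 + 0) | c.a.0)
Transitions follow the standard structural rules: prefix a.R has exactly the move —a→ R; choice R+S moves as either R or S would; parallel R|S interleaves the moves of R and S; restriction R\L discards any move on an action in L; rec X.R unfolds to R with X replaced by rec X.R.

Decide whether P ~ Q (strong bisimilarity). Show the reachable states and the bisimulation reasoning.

Reachable graph of P (15 states):
  m0 = (0 + 0 + a.0 + (0 | 0)\{a,c} + (c.(0 + 0))\{c}) | b.(b.(0 + 0) | c.a.0) + a.0 | -a-> m1, -a-> m2, -b-> m3
  m1 = 0 | deadlocked
  m2 = 0 | b.(b.(0 + 0) | c.a.0) | -b-> m4
  m3 = (0 + 0 + a.0 + (0 | 0)\{a,c} + (c.(0 + 0))\{c}) | (b.(0 + 0) | c.a.0) | -a-> m4, -b-> m5, -c-> m6
  m4 = 0 | (b.(0 + 0) | c.a.0) | -b-> m7, -c-> m8
  m5 = (0 + 0 + a.0 + (0 | 0)\{a,c} + (c.(0 + 0))\{c}) | ((0 + 0) | c.a.0) | -a-> m7, -c-> m9
  m6 = (0 + 0 + a.0 + (0 | 0)\{a,c} + (c.(0 + 0))\{c}) | (b.(0 + 0) | a.0) | -a-> m10, -a-> m8, -b-> m9
  m7 = 0 | ((0 + 0) | c.a.0) | -c-> m11
  m8 = 0 | (b.(0 + 0) | a.0) | -a-> m12, -b-> m11
  m9 = (0 + 0 + a.0 + (0 | 0)\{a,c} + (c.(0 + 0))\{c}) | ((0 + 0) | a.0) | -a-> m11, -a-> m13
  m10 = (0 + 0 + a.0 + (0 | 0)\{a,c} + (c.(0 + 0))\{c}) | (b.(0 + 0) | 0) | -a-> m12, -b-> m13
  m11 = 0 | ((0 + 0) | a.0) | -a-> m14
  m12 = 0 | (b.(0 + 0) | 0) | -b-> m14
  m13 = (0 + 0 + a.0 + (0 | 0)\{a,c} + (c.(0 + 0))\{c}) | ((0 + 0) | 0) | -a-> m14
  m14 = 0 | ((0 + 0) | 0) | deadlocked
Reachable graph of Q (14 states):
  n0 = (0 + 0 + a.0 + (0 | 0)\{a,c} + (c.(0 + 0))\{c}) | b.(b.(0 + 0) | c.a.0) | -a-> n1, -b-> n2
  n1 = 0 | b.(b.(0 + 0) | c.a.0) | -b-> n3
  n2 = (0 + 0 + a.0 + (0 | 0)\{a,c} + (c.(0 + 0))\{c}) | (b.(0 + 0) | c.a.0) | -a-> n3, -b-> n4, -c-> n5
  n3 = 0 | (b.(0 + 0) | c.a.0) | -b-> n6, -c-> n7
  n4 = (0 + 0 + a.0 + (0 | 0)\{a,c} + (c.(0 + 0))\{c}) | ((0 + 0) | c.a.0) | -a-> n6, -c-> n8
  n5 = (0 + 0 + a.0 + (0 | 0)\{a,c} + (c.(0 + 0))\{c}) | (b.(0 + 0) | a.0) | -a-> n7, -a-> n9, -b-> n8
  n6 = 0 | ((0 + 0) | c.a.0) | -c-> n10
  n7 = 0 | (b.(0 + 0) | a.0) | -a-> n11, -b-> n10
  n8 = (0 + 0 + a.0 + (0 | 0)\{a,c} + (c.(0 + 0))\{c}) | ((0 + 0) | a.0) | -a-> n10, -a-> n12
  n9 = (0 + 0 + a.0 + (0 | 0)\{a,c} + (c.(0 + 0))\{c}) | (b.(0 + 0) | 0) | -a-> n11, -b-> n12
  n10 = 0 | ((0 + 0) | a.0) | -a-> n13
  n11 = 0 | (b.(0 + 0) | 0) | -b-> n13
  n12 = (0 + 0 + a.0 + (0 | 0)\{a,c} + (c.(0 + 0))\{c}) | ((0 + 0) | 0) | -a-> n13
  n13 = 0 | ((0 + 0) | 0) | deadlocked
Bisimilarity quotient blocks:
  B0 = {m0}
  B1 = {m2, n1}
  B2 = {m4, n3}
  B3 = {m10, m8, n7, n9}
  B4 = {m12, n11}
  B5 = {m1, m14, n13}
  B6 = {m11, m13, n10, n12}
  B7 = {m7, n6}
  B8 = {m3, n2}
  B9 = {m5, n4}
  B10 = {m9, n8}
  B11 = {m6, n5}
  B12 = {n0}
m0 ∈ B0, n0 ∈ B12 → different blocks

not bisimilar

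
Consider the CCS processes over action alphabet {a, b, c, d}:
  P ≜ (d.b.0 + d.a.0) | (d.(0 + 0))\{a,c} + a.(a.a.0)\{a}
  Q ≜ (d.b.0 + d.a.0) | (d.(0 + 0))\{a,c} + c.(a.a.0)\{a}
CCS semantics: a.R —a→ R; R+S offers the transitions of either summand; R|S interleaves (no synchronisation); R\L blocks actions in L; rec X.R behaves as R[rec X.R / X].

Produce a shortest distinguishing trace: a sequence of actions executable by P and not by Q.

a

P's transition system — 9 states:
  u0 = (d.b.0 + d.a.0) | (d.(0 + 0))\{a,c} + a.(a.a.0)\{a} has moves -a-> u1, -d-> u2, -d-> u3, -d-> u4
  u1 = (a.a.0)\{a} has moves (no moves)
  u2 = (d.b.0 + d.a.0) | (0 + 0)\{a,c} has moves -d-> u5, -d-> u6
  u3 = a.0 | (d.(0 + 0))\{a,c} has moves -a-> u7, -d-> u5
  u4 = b.0 | (d.(0 + 0))\{a,c} has moves -b-> u7, -d-> u6
  u5 = a.0 | (0 + 0)\{a,c} has moves -a-> u8
  u6 = b.0 | (0 + 0)\{a,c} has moves -b-> u8
  u7 = 0 | (d.(0 + 0))\{a,c} has moves -d-> u8
  u8 = 0 | (0 + 0)\{a,c} has moves (no moves)
Q's transition system — 9 states:
  v0 = (d.b.0 + d.a.0) | (d.(0 + 0))\{a,c} + c.(a.a.0)\{a} has moves -c-> v1, -d-> v2, -d-> v3, -d-> v4
  v1 = (a.a.0)\{a} has moves (no moves)
  v2 = (d.b.0 + d.a.0) | (0 + 0)\{a,c} has moves -d-> v5, -d-> v6
  v3 = a.0 | (d.(0 + 0))\{a,c} has moves -a-> v7, -d-> v5
  v4 = b.0 | (d.(0 + 0))\{a,c} has moves -b-> v7, -d-> v6
  v5 = a.0 | (0 + 0)\{a,c} has moves -a-> v8
  v6 = b.0 | (0 + 0)\{a,c} has moves -b-> v8
  v7 = 0 | (d.(0 + 0))\{a,c} has moves -d-> v8
  v8 = 0 | (0 + 0)\{a,c} has moves (no moves)
Run σ = ⟨a⟩ on P: start {u0}
  after a @ step 1: {u1}
  — P admits the full trace.
Run σ = ⟨a⟩ on Q: start {v0}
  after a @ step 1: ∅  — Q cannot continue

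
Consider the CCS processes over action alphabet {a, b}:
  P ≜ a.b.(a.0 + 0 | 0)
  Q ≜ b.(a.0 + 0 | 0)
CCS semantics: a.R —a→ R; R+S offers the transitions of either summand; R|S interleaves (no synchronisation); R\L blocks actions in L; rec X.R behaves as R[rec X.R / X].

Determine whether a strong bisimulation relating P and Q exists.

LTS(P): 4 reachable states
  s0 = a.b.(a.0 + 0 | 0) | --a--▸ s1
  s1 = b.(a.0 + 0 | 0) | --b--▸ s2
  s2 = a.0 + 0 | 0 | --a--▸ s3
  s3 = 0 | ·
LTS(Q): 3 reachable states
  t0 = b.(a.0 + 0 | 0) | --b--▸ t1
  t1 = a.0 + 0 | 0 | --a--▸ t2
  t2 = 0 | ·
Coarsest stable partition (strong bisimilarity classes):
  B0 = {s0}
  B1 = {s1, t0}
  B2 = {s2, t1}
  B3 = {s3, t2}
s0 ∈ B0, t0 ∈ B1 → different blocks

P ≁ Q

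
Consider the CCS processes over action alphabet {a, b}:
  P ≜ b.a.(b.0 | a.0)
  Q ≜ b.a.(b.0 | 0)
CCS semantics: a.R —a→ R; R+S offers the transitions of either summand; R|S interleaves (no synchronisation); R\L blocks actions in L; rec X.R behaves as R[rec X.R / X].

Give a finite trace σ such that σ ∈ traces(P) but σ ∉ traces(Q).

LTS(P): 6 reachable states
  s0 = b.a.(b.0 | a.0) :: -b-> s1
  s1 = a.(b.0 | a.0) :: -a-> s2
  s2 = b.0 | a.0 :: -a-> s3, -b-> s4
  s3 = b.0 | 0 :: -b-> s5
  s4 = 0 | a.0 :: -a-> s5
  s5 = 0 | 0 :: (no moves)
LTS(Q): 4 reachable states
  t0 = b.a.(b.0 | 0) :: -b-> t1
  t1 = a.(b.0 | 0) :: -a-> t2
  t2 = b.0 | 0 :: -b-> t3
  t3 = 0 | 0 :: (no moves)
Run σ = ⟨baa⟩ on P: start {s0}
  after b @ step 1: {s1}
  after a @ step 2: {s2}
  after a @ step 3: {s3}
  — P admits the full trace.
Run σ = ⟨baa⟩ on Q: start {t0}
  after b @ step 1: {t1}
  after a @ step 2: {t2}
  after a @ step 3: ∅  — Q cannot continue

baa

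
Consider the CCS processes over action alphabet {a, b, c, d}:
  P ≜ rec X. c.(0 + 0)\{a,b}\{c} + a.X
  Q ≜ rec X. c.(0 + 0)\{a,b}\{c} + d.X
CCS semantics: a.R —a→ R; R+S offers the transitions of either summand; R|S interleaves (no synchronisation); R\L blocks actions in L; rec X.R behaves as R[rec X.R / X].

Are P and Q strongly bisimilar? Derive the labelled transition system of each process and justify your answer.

LTS(P): 2 reachable states
  s0 = rec X. c.(0 + 0)\{a,b}\{c} + a.X ⊢ -a-> s0, -c-> s1
  s1 = (0 + 0)\{a,b}\{c} ⊢ (no moves)
LTS(Q): 2 reachable states
  t0 = rec X. c.(0 + 0)\{a,b}\{c} + d.X ⊢ -c-> t1, -d-> t0
  t1 = (0 + 0)\{a,b}\{c} ⊢ (no moves)
Coarsest stable partition (strong bisimilarity classes):
  B0 = {s0}
  B1 = {s1, t1}
  B2 = {t0}
s0 ∈ B0, t0 ∈ B2 → different blocks

P ≁ Q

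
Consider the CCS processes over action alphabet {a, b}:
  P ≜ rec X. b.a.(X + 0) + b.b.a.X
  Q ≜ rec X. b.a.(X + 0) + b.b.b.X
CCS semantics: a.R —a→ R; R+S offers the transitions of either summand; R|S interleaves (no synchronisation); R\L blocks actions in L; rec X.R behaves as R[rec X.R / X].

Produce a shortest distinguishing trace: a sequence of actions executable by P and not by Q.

bba

LTS(P): 5 reachable states
  m0 = rec X. b.a.(X + 0) + b.b.a.X has moves —b→ m1, —b→ m2
  m1 = a.((rec X. b.a.(X + 0) + b.b.a.X) + 0) has moves —a→ m3
  m2 = b.a.(rec X. b.a.(X + 0) + b.b.a.X) has moves —b→ m4
  m3 = (rec X. b.a.(X + 0) + b.b.a.X) + 0 has moves —b→ m1, —b→ m2
  m4 = a.(rec X. b.a.(X + 0) + b.b.a.X) has moves —a→ m0
LTS(Q): 5 reachable states
  n0 = rec X. b.a.(X + 0) + b.b.b.X has moves —b→ n1, —b→ n2
  n1 = a.((rec X. b.a.(X + 0) + b.b.b.X) + 0) has moves —a→ n3
  n2 = b.b.(rec X. b.a.(X + 0) + b.b.b.X) has moves —b→ n4
  n3 = (rec X. b.a.(X + 0) + b.b.b.X) + 0 has moves —b→ n1, —b→ n2
  n4 = b.(rec X. b.a.(X + 0) + b.b.b.X) has moves —b→ n0
Executing bba from P (initial set {m0}):
  [1] b ⇒ {m1, m2}
  [2] b ⇒ {m4}
  [3] a ⇒ {m0}
  ✓ P
Executing bba from Q (initial set {n0}):
  [1] b ⇒ {n1, n2}
  [2] b ⇒ {n4}
  [3] a ⇒ ∅  — Q cannot continue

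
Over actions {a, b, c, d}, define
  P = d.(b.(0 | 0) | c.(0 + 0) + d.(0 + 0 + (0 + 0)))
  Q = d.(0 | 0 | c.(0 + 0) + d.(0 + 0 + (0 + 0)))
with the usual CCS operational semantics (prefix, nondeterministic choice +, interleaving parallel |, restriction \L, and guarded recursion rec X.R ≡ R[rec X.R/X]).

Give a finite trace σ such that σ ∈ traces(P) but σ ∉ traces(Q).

LTS(P): 6 reachable states
  s0 = d.(b.(0 | 0) | c.(0 + 0) + d.(0 + 0 + (0 + 0))) ⊢ —d→ s1
  s1 = b.(0 | 0) | c.(0 + 0) + d.(0 + 0 + (0 + 0)) ⊢ —b→ s2, —c→ s3, —d→ s4
  s2 = 0 | 0 | c.(0 + 0) ⊢ —c→ s5
  s3 = b.(0 | 0) | (0 + 0) ⊢ —b→ s5
  s4 = 0 + 0 + (0 + 0) ⊢ ∅
  s5 = 0 | 0 | (0 + 0) ⊢ ∅
LTS(Q): 4 reachable states
  t0 = d.(0 | 0 | c.(0 + 0) + d.(0 + 0 + (0 + 0))) ⊢ —d→ t1
  t1 = 0 | 0 | c.(0 + 0) + d.(0 + 0 + (0 + 0)) ⊢ —c→ t2, —d→ t3
  t2 = 0 | 0 | (0 + 0) ⊢ ∅
  t3 = 0 + 0 + (0 + 0) ⊢ ∅
Run σ = ⟨db⟩ on P: start {s0}
  [1] d ⇒ {s1}
  [2] b ⇒ {s2}
  ✓ P
Run σ = ⟨db⟩ on Q: start {t0}
  [1] d ⇒ {t1}
  [2] b ⇒ ∅  — Q cannot continue

db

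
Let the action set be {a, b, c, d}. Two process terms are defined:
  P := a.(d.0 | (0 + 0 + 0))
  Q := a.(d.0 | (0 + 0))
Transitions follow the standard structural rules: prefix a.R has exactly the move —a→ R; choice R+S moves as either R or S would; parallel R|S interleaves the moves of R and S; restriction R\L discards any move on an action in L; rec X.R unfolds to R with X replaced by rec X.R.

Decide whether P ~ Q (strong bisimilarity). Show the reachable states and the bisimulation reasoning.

P's transition system — 3 states:
  u0 = a.(d.0 | (0 + 0 + 0)) | ··a··> u1
  u1 = d.0 | (0 + 0 + 0) | ··d··> u2
  u2 = 0 | (0 + 0 + 0) | ·
Q's transition system — 3 states:
  v0 = a.(d.0 | (0 + 0)) | ··a··> v1
  v1 = d.0 | (0 + 0) | ··d··> v2
  v2 = 0 | (0 + 0) | ·
Coarsest stable partition (strong bisimilarity classes):
  B0 = {u0, v0}
  B1 = {u1, v1}
  B2 = {u2, v2}
u0 ∈ B0, v0 ∈ B0 → same block

YES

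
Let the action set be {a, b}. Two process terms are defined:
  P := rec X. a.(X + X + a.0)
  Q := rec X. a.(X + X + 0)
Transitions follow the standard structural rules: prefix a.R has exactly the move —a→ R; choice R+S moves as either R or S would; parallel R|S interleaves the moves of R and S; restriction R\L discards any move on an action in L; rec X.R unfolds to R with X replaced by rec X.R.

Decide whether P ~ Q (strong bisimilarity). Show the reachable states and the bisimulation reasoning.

P ≁ Q

LTS(P): 3 reachable states
  u0 = rec X. a.(X + X + a.0) → --a--▸ u1
  u1 = (rec X. a.(X + X + a.0)) + (rec X. a.(X + X + a.0)) + a.0 → --a--▸ u1, --a--▸ u2
  u2 = 0 → stopped
LTS(Q): 2 reachable states
  v0 = rec X. a.(X + X + 0) → --a--▸ v1
  v1 = (rec X. a.(X + X + 0)) + (rec X. a.(X + X + 0)) + 0 → --a--▸ v1
Partition-refinement fixed point:
  B0 = {u0}
  B1 = {u1}
  B2 = {u2}
  B3 = {v0, v1}
u0 ∈ B0, v0 ∈ B3 → different blocks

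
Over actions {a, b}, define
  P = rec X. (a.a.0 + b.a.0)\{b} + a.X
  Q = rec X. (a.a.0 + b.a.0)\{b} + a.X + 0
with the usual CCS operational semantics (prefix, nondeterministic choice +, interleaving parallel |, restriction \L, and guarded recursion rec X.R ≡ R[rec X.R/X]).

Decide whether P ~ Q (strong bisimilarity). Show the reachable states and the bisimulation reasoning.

P ~ Q

P's transition system — 3 states:
  m0 = rec X. (a.a.0 + b.a.0)\{b} + a.X :: -a-> m0, -a-> m1
  m1 = (a.0)\{b} :: -a-> m2
  m2 = 0\{b} :: ·
Q's transition system — 3 states:
  n0 = rec X. (a.a.0 + b.a.0)\{b} + a.X + 0 :: -a-> n0, -a-> n1
  n1 = (a.0)\{b} :: -a-> n2
  n2 = 0\{b} :: ·
Coarsest stable partition (strong bisimilarity classes):
  B0 = {m0, n0}
  B1 = {m1, n1}
  B2 = {m2, n2}
m0 ∈ B0, n0 ∈ B0 → same block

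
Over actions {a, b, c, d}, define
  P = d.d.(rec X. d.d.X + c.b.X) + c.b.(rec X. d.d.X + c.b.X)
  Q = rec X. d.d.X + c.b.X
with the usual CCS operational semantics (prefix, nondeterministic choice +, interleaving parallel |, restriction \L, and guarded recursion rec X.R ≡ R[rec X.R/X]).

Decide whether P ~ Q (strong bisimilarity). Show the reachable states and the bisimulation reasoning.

P ~ Q

Reachable graph of P (4 states):
  p0 = d.d.(rec X. d.d.X + c.b.X) + c.b.(rec X. d.d.X + c.b.X) has moves -c-> p1, -d-> p2
  p1 = b.(rec X. d.d.X + c.b.X) has moves -b-> p3
  p2 = d.(rec X. d.d.X + c.b.X) has moves -d-> p3
  p3 = rec X. d.d.X + c.b.X has moves -c-> p1, -d-> p2
Reachable graph of Q (3 states):
  q0 = rec X. d.d.X + c.b.X has moves -c-> q1, -d-> q2
  q1 = b.(rec X. d.d.X + c.b.X) has moves -b-> q0
  q2 = d.(rec X. d.d.X + c.b.X) has moves -d-> q0
Coarsest stable partition (strong bisimilarity classes):
  B0 = {p0, p3, q0}
  B1 = {p1, q1}
  B2 = {p2, q2}
p0 ∈ B0, q0 ∈ B0 → same block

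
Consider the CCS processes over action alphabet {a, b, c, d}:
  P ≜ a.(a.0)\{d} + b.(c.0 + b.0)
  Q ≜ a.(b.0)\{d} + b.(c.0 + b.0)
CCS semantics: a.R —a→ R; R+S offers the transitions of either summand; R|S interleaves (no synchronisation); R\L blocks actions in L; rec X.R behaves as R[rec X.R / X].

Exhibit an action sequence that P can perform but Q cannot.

aa

LTS(P): 5 reachable states
  m0 = a.(a.0)\{d} + b.(c.0 + b.0) :: -a-> m1, -b-> m2
  m1 = (a.0)\{d} :: -a-> m3
  m2 = c.0 + b.0 :: -b-> m4, -c-> m4
  m3 = 0\{d} :: ∅
  m4 = 0 :: ∅
LTS(Q): 5 reachable states
  n0 = a.(b.0)\{d} + b.(c.0 + b.0) :: -a-> n1, -b-> n2
  n1 = (b.0)\{d} :: -b-> n3
  n2 = c.0 + b.0 :: -b-> n4, -c-> n4
  n3 = 0\{d} :: ∅
  n4 = 0 :: ∅
Trace ⟨aa⟩ through P, begin at {m0}:
  after a @ step 1: {m1}
  after a @ step 2: {m3}
  P completes σ.
Trace ⟨aa⟩ through Q, begin at {n0}:
  after a @ step 1: {n1}
  after a @ step 2: ∅  — Q cannot continue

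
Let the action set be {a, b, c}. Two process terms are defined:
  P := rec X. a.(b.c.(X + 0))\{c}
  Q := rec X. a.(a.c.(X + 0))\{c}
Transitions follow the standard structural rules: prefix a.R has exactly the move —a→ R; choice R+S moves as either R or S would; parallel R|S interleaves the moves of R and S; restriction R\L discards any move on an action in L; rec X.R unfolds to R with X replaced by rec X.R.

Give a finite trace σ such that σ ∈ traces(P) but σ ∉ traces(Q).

LTS(P): 3 reachable states
  m0 = rec X. a.(b.c.(X + 0))\{c} | =a=> m1
  m1 = (b.c.((rec X. a.(b.c.(X + 0))\{c}) + 0))\{c} | =b=> m2
  m2 = (c.((rec X. a.(b.c.(X + 0))\{c}) + 0))\{c} | stopped
LTS(Q): 3 reachable states
  n0 = rec X. a.(a.c.(X + 0))\{c} | =a=> n1
  n1 = (a.c.((rec X. a.(a.c.(X + 0))\{c}) + 0))\{c} | =a=> n2
  n2 = (c.((rec X. a.(a.c.(X + 0))\{c}) + 0))\{c} | stopped
Trace ⟨ab⟩ through P, begin at {m0}:
  step 1 (a): {m1}
  step 2 (b): {m2}
  — P admits the full trace.
Trace ⟨ab⟩ through Q, begin at {n0}:
  step 1 (a): {n1}
  step 2 (b): no successor for Q

ab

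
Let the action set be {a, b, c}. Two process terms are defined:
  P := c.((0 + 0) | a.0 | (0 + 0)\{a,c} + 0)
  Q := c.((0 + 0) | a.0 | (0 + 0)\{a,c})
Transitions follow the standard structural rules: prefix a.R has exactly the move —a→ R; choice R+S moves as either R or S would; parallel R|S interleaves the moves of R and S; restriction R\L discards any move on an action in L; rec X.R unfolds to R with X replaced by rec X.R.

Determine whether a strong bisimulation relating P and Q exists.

YES

LTS(P): 3 reachable states
  s0 = c.((0 + 0) | a.0 | (0 + 0)\{a,c} + 0) → —c→ s1
  s1 = (0 + 0) | a.0 | (0 + 0)\{a,c} + 0 → —a→ s2
  s2 = (0 + 0) | 0 | (0 + 0)\{a,c} → ·
LTS(Q): 3 reachable states
  t0 = c.((0 + 0) | a.0 | (0 + 0)\{a,c}) → —c→ t1
  t1 = (0 + 0) | a.0 | (0 + 0)\{a,c} → —a→ t2
  t2 = (0 + 0) | 0 | (0 + 0)\{a,c} → ·
Partition-refinement fixed point:
  B0 = {s0, t0}
  B1 = {s1, t1}
  B2 = {s2, t2}
s0 ∈ B0, t0 ∈ B0 → same block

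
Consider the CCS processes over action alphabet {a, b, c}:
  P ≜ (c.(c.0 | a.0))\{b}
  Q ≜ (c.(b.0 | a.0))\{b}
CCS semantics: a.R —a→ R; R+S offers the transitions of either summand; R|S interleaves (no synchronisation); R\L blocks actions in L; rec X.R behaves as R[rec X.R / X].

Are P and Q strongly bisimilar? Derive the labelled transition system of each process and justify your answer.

P ≁ Q

Reachable graph of P (5 states):
  u0 = (c.(c.0 | a.0))\{b} ⊢ —c→ u1
  u1 = (c.0 | a.0)\{b} ⊢ —a→ u2, —c→ u3
  u2 = (c.0 | 0)\{b} ⊢ —c→ u4
  u3 = (0 | a.0)\{b} ⊢ —a→ u4
  u4 = (0 | 0)\{b} ⊢ deadlocked
Reachable graph of Q (3 states):
  v0 = (c.(b.0 | a.0))\{b} ⊢ —c→ v1
  v1 = (b.0 | a.0)\{b} ⊢ —a→ v2
  v2 = (b.0 | 0)\{b} ⊢ deadlocked
Bisimilarity quotient blocks:
  B0 = {u0}
  B1 = {u1}
  B2 = {u2}
  B3 = {u4, v2}
  B4 = {u3, v1}
  B5 = {v0}
u0 ∈ B0, v0 ∈ B5 → different blocks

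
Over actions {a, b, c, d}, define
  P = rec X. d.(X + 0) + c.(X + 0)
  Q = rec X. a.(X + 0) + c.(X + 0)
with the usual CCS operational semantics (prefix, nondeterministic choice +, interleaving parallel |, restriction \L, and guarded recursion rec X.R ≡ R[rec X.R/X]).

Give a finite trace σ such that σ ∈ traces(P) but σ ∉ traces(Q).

d

Reachable graph of P (2 states):
  m0 = rec X. d.(X + 0) + c.(X + 0) | --c--▸ m1, --d--▸ m1
  m1 = (rec X. d.(X + 0) + c.(X + 0)) + 0 | --c--▸ m1, --d--▸ m1
Reachable graph of Q (2 states):
  n0 = rec X. a.(X + 0) + c.(X + 0) | --a--▸ n1, --c--▸ n1
  n1 = (rec X. a.(X + 0) + c.(X + 0)) + 0 | --a--▸ n1, --c--▸ n1
Run σ = ⟨d⟩ on P: start {m0}
  [1] d ⇒ {m1}
  — P admits the full trace.
Run σ = ⟨d⟩ on Q: start {n0}
  [1] d ⇒ ∅ (Q stuck)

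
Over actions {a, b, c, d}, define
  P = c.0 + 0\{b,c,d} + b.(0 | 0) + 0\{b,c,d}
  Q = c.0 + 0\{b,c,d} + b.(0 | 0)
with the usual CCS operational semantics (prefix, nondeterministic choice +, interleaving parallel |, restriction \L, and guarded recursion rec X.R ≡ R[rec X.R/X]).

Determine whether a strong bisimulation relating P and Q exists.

bisimilar

LTS(P): 3 reachable states
  s0 = c.0 + 0\{b,c,d} + b.(0 | 0) + 0\{b,c,d} → -b-> s1, -c-> s2
  s1 = 0 | 0 → deadlocked
  s2 = 0 → deadlocked
LTS(Q): 3 reachable states
  t0 = c.0 + 0\{b,c,d} + b.(0 | 0) → -b-> t1, -c-> t2
  t1 = 0 | 0 → deadlocked
  t2 = 0 → deadlocked
Partition-refinement fixed point:
  B0 = {s0, t0}
  B1 = {s1, s2, t1, t2}
s0 ∈ B0, t0 ∈ B0 → same block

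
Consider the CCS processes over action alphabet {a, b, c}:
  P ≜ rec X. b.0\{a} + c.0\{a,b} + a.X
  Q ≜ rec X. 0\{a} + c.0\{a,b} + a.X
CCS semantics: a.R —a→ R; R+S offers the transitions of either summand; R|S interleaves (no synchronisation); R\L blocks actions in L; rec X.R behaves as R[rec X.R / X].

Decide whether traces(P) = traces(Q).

trace-distinct — witness ⟨b⟩

LTS(P): 3 reachable states
  s0 = rec X. b.0\{a} + c.0\{a,b} + a.X | --a--▸ s0, --b--▸ s1, --c--▸ s2
  s1 = 0\{a} | ·
  s2 = 0\{a,b} | ·
LTS(Q): 2 reachable states
  t0 = rec X. 0\{a} + c.0\{a,b} + a.X | --a--▸ t0, --c--▸ t1
  t1 = 0\{a,b} | ·
Run σ = ⟨b⟩ on P: start {s0}
  step 1 (b): {s1}
  — P admits the full trace.
Run σ = ⟨b⟩ on Q: start {t0}
  step 1 (b): no successor for Q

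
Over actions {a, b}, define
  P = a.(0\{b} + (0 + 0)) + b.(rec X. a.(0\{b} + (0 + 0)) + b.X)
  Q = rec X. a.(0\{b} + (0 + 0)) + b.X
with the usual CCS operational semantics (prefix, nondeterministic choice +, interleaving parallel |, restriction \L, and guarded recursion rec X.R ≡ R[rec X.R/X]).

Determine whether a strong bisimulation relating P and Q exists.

LTS(P): 3 reachable states
  u0 = a.(0\{b} + (0 + 0)) + b.(rec X. a.(0\{b} + (0 + 0)) + b.X) has moves =a=> u1, =b=> u2
  u1 = 0\{b} + (0 + 0) has moves deadlocked
  u2 = rec X. a.(0\{b} + (0 + 0)) + b.X has moves =a=> u1, =b=> u2
LTS(Q): 2 reachable states
  v0 = rec X. a.(0\{b} + (0 + 0)) + b.X has moves =a=> v1, =b=> v0
  v1 = 0\{b} + (0 + 0) has moves deadlocked
Coarsest stable partition (strong bisimilarity classes):
  B0 = {u0, u2, v0}
  B1 = {u1, v1}
u0 ∈ B0, v0 ∈ B0 → same block

P ~ Q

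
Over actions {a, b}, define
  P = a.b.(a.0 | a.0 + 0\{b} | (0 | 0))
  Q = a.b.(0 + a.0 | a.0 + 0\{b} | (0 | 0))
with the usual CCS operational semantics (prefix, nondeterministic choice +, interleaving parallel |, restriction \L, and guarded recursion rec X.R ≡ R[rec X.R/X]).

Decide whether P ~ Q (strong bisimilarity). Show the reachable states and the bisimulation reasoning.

bisimilar

P's transition system — 6 states:
  s0 = a.b.(a.0 | a.0 + 0\{b} | (0 | 0)) | =a=> s1
  s1 = b.(a.0 | a.0 + 0\{b} | (0 | 0)) | =b=> s2
  s2 = a.0 | a.0 + 0\{b} | (0 | 0) | =a=> s3, =a=> s4
  s3 = 0 | a.0 | =a=> s5
  s4 = a.0 | 0 | =a=> s5
  s5 = 0 | 0 | ∅
Q's transition system — 6 states:
  t0 = a.b.(0 + a.0 | a.0 + 0\{b} | (0 | 0)) | =a=> t1
  t1 = b.(0 + a.0 | a.0 + 0\{b} | (0 | 0)) | =b=> t2
  t2 = 0 + a.0 | a.0 + 0\{b} | (0 | 0) | =a=> t3, =a=> t4
  t3 = 0 | a.0 | =a=> t5
  t4 = a.0 | 0 | =a=> t5
  t5 = 0 | 0 | ∅
Partition-refinement fixed point:
  B0 = {s0, t0}
  B1 = {s1, t1}
  B2 = {s2, t2}
  B3 = {s3, s4, t3, t4}
  B4 = {s5, t5}
s0 ∈ B0, t0 ∈ B0 → same block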